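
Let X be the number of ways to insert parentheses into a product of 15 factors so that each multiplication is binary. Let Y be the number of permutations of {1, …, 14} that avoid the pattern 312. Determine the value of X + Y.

Ways to associate a product of 15 factors correspond to binary trees on 15 leaves, so the count is C_14. So X = C_14 = 2674440.
For any fixed pattern of length 3, the pattern-avoiding permutations of [14] number C_14. So Y = C_14 = 2674440.
X + Y = 2674440 + 2674440 = 5348880.

5348880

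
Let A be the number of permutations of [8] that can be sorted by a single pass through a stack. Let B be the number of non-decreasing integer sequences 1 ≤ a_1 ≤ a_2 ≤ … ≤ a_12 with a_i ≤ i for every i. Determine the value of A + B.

209442

Stack-sortable permutations are exactly the 231-avoiding ones, counted by C_n; here n = 8. So A = C_8 = 1430.
Weakly increasing sequences with a_i ≤ i biject with Dyck paths of semilength 12, so there are C_12. So B = C_12 = 208012.
A + B = 1430 + 208012 = 209442.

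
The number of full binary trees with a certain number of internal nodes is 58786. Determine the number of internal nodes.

Full binary trees with n internal nodes are counted by C_n, and C_11 = 58786.

11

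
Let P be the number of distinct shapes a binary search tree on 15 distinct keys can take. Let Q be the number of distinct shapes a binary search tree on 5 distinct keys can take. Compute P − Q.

9694803

Rooted binary trees with 15 nodes (each child slot possibly empty) number C_15. So P = C_15 = 9694845.
There are C_n binary search tree shapes on n keys; with n = 5 that is C_5. So Q = C_5 = 42.
P − Q = 9694845 − 42 = 9694803.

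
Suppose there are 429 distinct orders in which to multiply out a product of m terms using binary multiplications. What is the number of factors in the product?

Parenthesizations of m factors are counted by C_{m−1}. Since C_7 = 429, the index is 7.
So the index is 7, and the number of factors is 7 + 1 = 8.

8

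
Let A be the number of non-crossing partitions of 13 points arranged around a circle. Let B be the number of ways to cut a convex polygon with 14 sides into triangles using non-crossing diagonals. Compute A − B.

534888

Non-crossing partitions of an n-element set are counted by C_n; here n = 13. So A = C_13 = 742900.
The number of triangulations of a 14-gon is the Catalan number C_12 (index = sides − 2). So B = C_12 = 208012.
A − B = 742900 − 208012 = 534888.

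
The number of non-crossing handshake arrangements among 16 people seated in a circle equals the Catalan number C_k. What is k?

With 16 = 2·8 people, non-crossing handshake pairings are non-crossing perfect matchings on a circle, counted by C_8.

8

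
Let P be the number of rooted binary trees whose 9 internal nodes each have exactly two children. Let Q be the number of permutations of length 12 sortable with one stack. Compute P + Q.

Full binary trees with n internal nodes are counted by C_n; here n = 9. So P = C_9 = 4862.
By Knuth's characterisation, the stack-sortable permutations of length 12 are the 231-avoiders, numbering C_12. So Q = C_12 = 208012.
P + Q = 4862 + 208012 = 212874.

212874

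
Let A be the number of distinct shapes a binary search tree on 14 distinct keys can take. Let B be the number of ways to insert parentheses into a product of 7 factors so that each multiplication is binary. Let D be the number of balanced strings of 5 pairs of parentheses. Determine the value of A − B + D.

2674350

Binary trees (left/right distinguished) on n nodes are counted by C_n; here n = 14. So A = C_14 = 2674440.
Ways to associate a product of 7 factors correspond to binary trees on 7 leaves, so the count is C_6. So B = C_6 = 132.
Balanced strings of n pairs of brackets are counted by C_n; here n = 5. So D = C_5 = 42.
A − B + D = 2674440 − 132 + 42 = 2674350.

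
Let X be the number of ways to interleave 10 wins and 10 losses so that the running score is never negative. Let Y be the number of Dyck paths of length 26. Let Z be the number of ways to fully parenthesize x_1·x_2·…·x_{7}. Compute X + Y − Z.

759564

Ballot sequences with n votes each where one side never trails are Dyck words, counted by C_n; here n = 10. So X = C_10 = 16796.
Paths of 13 up- and 13 down-steps that never dip below the axis are Dyck paths; their count is C_13. So Y = C_13 = 742900.
Parenthesizations of m factors correspond to full binary trees with m leaves, counted by C_{m−1}; m = 7 gives C_6. So Z = C_6 = 132.
X + Y − Z = 16796 + 742900 − 132 = 759564.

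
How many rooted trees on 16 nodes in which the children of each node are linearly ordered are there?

9694845

A rooted plane tree on 16 nodes has 15 edges, and such trees are counted by C_15.
C_15 = C(30,15)/16 = 155117520/16 = 9694845.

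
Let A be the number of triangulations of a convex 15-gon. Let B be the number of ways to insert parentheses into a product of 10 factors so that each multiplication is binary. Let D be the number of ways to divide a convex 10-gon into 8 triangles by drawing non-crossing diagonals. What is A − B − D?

Triangulations of a convex m-gon are counted by C_{m−2}; with m = 15 this is C_13. So A = C_13 = 742900.
Ways to associate a product of 10 factors correspond to binary trees on 10 leaves, so the count is C_9. So B = C_9 = 4862.
A convex 10-gon is triangulated into 8 triangles, and the number of such triangulations is the Catalan number C_{10−2} = C_8. So D = C_8 = 1430.
A − B − D = 742900 − 4862 − 1430 = 736608.

736608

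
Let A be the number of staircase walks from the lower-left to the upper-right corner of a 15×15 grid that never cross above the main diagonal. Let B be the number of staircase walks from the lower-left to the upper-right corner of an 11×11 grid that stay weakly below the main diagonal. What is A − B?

9636059

Sub-diagonal monotone paths from (0,0) to (15,15) biject with Dyck paths of semilength 15, giving C_15. So A = C_15 = 9694845.
Monotone paths in an n×n grid that stay weakly below the diagonal are counted by C_n; here n = 11. So B = C_11 = 58786.
A − B = 9694845 − 58786 = 9636059.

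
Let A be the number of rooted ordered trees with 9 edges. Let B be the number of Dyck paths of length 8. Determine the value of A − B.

4848

A rooted plane tree with 9 edges has 10 nodes, and the count is C_9. So A = C_9 = 4862.
A Dyck path with 4 up-steps and 4 down-steps has semilength 4, so there are C_4 of them. So B = C_4 = 14.
A − B = 4862 − 14 = 4848.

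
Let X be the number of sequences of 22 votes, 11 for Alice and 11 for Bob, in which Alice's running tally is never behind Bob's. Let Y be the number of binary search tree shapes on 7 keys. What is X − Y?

58357

Ballot sequences with n votes each where one side never trails are Dyck words, counted by C_n; here n = 11. So X = C_11 = 58786.
Binary trees (left/right distinguished) on n nodes are counted by C_n; here n = 7. So Y = C_7 = 429.
X − Y = 58786 − 429 = 58357.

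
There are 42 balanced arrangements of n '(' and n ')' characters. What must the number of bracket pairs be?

Balanced strings of n bracket-pairs are counted by C_n. The Catalan number equal to 42 is C_5.

5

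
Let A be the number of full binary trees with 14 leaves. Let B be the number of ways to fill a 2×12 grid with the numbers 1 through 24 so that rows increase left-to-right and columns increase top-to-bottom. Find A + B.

950912

Full binary trees with 14 leaves have 14−1 = 13 internal nodes, so there are C_13 of them. So A = C_13 = 742900.
Standard Young tableaux of shape 2×n are counted by C_n; here n = 12. So B = C_12 = 208012.
A + B = 742900 + 208012 = 950912.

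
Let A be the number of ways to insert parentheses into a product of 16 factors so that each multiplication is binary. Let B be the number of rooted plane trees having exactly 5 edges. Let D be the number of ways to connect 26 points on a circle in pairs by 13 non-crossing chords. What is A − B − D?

8951903

Ways to associate a product of 16 factors correspond to binary trees on 16 leaves, so the count is C_15. So A = C_15 = 9694845.
Rooted ordered trees with n edges are counted by C_n; here n = 5. So B = C_5 = 42.
Pairing 26 circle points by 13 non-crossing chords gives C_13 matchings. So D = C_13 = 742900.
A − B − D = 9694845 − 42 − 742900 = 8951903.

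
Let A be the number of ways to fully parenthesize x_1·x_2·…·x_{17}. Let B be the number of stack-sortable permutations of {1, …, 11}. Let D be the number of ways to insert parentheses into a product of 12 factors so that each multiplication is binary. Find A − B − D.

35240098

Parenthesizations of m factors correspond to full binary trees with m leaves, counted by C_{m−1}; m = 17 gives C_16. So A = C_16 = 35357670.
Stack-sortable permutations are exactly the 231-avoiding ones, counted by C_n; here n = 11. So B = C_11 = 58786.
Bracketing 12 factors into binary products is counted by C_{12−1} = C_11. So D = C_11 = 58786.
A − B − D = 35357670 − 58786 − 58786 = 35240098.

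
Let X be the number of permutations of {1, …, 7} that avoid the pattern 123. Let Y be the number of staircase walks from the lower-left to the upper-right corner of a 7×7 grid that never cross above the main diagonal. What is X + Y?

858

For any fixed pattern of length 3, the pattern-avoiding permutations of [7] number C_7. So X = C_7 = 429.
Sub-diagonal monotone paths from (0,0) to (7,7) biject with Dyck paths of semilength 7, giving C_7. So Y = C_7 = 429.
X + Y = 429 + 429 = 858.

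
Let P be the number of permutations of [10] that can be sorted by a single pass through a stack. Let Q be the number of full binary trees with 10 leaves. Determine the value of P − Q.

By Knuth's characterisation, the stack-sortable permutations of length 10 are the 231-avoiders, numbering C_10. So P = C_10 = 16796.
Full binary trees with 10 leaves have 10−1 = 9 internal nodes, so there are C_9 of them. So Q = C_9 = 4862.
P − Q = 16796 − 4862 = 11934.

11934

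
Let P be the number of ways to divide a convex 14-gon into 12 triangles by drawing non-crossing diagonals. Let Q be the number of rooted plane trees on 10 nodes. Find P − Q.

203150

A convex 14-gon is triangulated into 12 triangles, and the number of such triangulations is the Catalan number C_{14−2} = C_12. So P = C_12 = 208012.
Rooted ordered (plane) trees on m nodes have m−1 edges and are counted by C_{m−1}; m = 10 gives C_9. So Q = C_9 = 4862.
P − Q = 208012 − 4862 = 203150.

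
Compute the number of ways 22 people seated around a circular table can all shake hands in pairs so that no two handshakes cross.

58786

Non-crossing handshake pairings of 2n people are counted by C_n; 22 people gives n = 11.
C_11 = C_10 · 2(2·10+1)/(10+2) = 16796 · 42/12 = 58786.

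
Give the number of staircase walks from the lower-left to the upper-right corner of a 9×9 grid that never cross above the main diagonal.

Sub-diagonal monotone paths from (0,0) to (9,9) biject with Dyck paths of semilength 9, giving C_9.
C_9 = C_8 · 2(2·8+1)/(8+2) = 1430 · 34/10 = 4862.

4862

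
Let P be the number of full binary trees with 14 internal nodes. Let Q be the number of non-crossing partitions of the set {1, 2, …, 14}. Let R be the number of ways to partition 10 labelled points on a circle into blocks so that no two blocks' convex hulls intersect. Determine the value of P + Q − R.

5332084

The number of full binary trees on 14 internal nodes is the Catalan number C_14. So P = C_14 = 2674440.
The non-crossing partitions of [14] form a lattice of size C_14. So Q = C_14 = 2674440.
The non-crossing partitions of [10] form a lattice of size C_10. So R = C_10 = 16796.
P + Q − R = 2674440 + 2674440 − 16796 = 5332084.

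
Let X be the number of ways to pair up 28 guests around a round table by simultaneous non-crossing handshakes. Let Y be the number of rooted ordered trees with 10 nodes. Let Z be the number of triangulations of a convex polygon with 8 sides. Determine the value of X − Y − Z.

Non-crossing handshake pairings of 2n people are counted by C_n; 28 people gives n = 14. So X = C_14 = 2674440.
A rooted plane tree on 10 nodes has 9 edges, and such trees are counted by C_9. So Y = C_9 = 4862.
Triangulations of a convex m-gon are counted by C_{m−2}; with m = 8 this is C_6. So Z = C_6 = 132.
X − Y − Z = 2674440 − 4862 − 132 = 2669446.

2669446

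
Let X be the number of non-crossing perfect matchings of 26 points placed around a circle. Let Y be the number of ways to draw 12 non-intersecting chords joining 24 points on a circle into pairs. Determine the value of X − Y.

Non-crossing perfect matchings of 2n points on a circle are counted by C_n; with 26 points, n = 13. So X = C_13 = 742900.
Non-crossing perfect matchings of 2n points on a circle are counted by C_n; with 24 points, n = 12. So Y = C_12 = 208012.
X − Y = 742900 − 208012 = 534888.

534888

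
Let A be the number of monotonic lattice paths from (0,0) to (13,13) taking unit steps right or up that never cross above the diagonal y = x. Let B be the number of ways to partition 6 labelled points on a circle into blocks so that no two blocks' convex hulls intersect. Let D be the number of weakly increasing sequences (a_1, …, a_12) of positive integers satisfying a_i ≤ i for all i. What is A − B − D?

Sub-diagonal monotone paths from (0,0) to (13,13) biject with Dyck paths of semilength 13, giving C_13. So A = C_13 = 742900.
The non-crossing partitions of [6] form a lattice of size C_6. So B = C_6 = 132.
Such sub-staircase sequences of length n are counted by C_n; here n = 12. So D = C_12 = 208012.
A − B − D = 742900 − 132 − 208012 = 534756.

534756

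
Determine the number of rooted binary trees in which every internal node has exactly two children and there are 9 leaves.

1430

A full binary tree with L leaves has L−1 internal nodes and is counted by C_{L−1}; L = 9 gives C_8.
C_8 = 1430.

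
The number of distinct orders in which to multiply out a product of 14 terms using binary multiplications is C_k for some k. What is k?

13

Parenthesizations of m factors correspond to full binary trees with m leaves, counted by C_{m−1}; m = 14 gives C_13.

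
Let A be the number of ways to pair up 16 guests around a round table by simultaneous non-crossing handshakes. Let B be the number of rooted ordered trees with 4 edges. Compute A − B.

1416

Non-crossing handshake pairings of 2n people are counted by C_n; 16 people gives n = 8. So A = C_8 = 1430.
A rooted plane tree with 4 edges has 5 nodes, and the count is C_4. So B = C_4 = 14.
A − B = 1430 − 14 = 1416.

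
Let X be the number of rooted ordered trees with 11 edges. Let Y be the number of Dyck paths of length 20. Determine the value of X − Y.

41990

A rooted plane tree with 11 edges has 12 nodes, and the count is C_11. So X = C_11 = 58786.
Dyck paths of semilength n (length 2n) are counted by C_n; here n = 10. So Y = C_10 = 16796.
X − Y = 58786 − 16796 = 41990.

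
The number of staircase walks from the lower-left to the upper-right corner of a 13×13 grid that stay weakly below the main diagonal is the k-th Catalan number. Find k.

13

Sub-diagonal monotone paths from (0,0) to (13,13) biject with Dyck paths of semilength 13, giving C_13.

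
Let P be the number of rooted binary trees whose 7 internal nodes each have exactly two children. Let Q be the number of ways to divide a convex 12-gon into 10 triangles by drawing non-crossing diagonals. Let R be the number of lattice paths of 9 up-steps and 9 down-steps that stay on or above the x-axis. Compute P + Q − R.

The number of full binary trees on 7 internal nodes is the Catalan number C_7. So P = C_7 = 429.
Triangulations of a convex m-gon are counted by C_{m−2}; with m = 12 this is C_10. So Q = C_10 = 16796.
Dyck paths of semilength n (length 2n) are counted by C_n; here n = 9. So R = C_9 = 4862.
P + Q − R = 429 + 16796 − 4862 = 12363.

12363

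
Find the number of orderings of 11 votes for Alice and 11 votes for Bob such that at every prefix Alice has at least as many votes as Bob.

58786

Ballot sequences with n votes each where one side never trails are Dyck words, counted by C_n; here n = 11.
C_11 = 58786.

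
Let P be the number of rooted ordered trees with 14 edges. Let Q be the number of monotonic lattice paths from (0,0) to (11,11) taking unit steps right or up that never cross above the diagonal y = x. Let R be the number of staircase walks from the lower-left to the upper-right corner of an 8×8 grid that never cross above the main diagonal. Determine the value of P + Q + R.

A rooted plane tree with 14 edges has 15 nodes, and the count is C_14. So P = C_14 = 2674440.
Monotone paths in an n×n grid that stay weakly below the diagonal are counted by C_n; here n = 11. So Q = C_11 = 58786.
Monotone paths in an n×n grid that stay weakly below the diagonal are counted by C_n; here n = 8. So R = C_8 = 1430.
P + Q + R = 2674440 + 58786 + 1430 = 2734656.

2734656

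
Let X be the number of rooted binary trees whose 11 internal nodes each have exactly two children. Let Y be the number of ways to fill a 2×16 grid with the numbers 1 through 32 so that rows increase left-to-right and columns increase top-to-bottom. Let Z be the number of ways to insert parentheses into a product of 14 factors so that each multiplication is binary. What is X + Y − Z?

34673556

Full binary trees with n internal nodes are counted by C_n; here n = 11. So X = C_11 = 58786.
By the hook-length formula (or a Dyck-path bijection), SYT of shape 2×16 number C_16. So Y = C_16 = 35357670.
Parenthesizations of m factors correspond to full binary trees with m leaves, counted by C_{m−1}; m = 14 gives C_13. So Z = C_13 = 742900.
X + Y − Z = 58786 + 35357670 − 742900 = 34673556.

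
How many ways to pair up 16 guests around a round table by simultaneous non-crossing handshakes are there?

1430

With 16 = 2·8 people, non-crossing handshake pairings are non-crossing perfect matchings on a circle, counted by C_8.
C_8 = C(16,8)/9 = 12870/9 = 1430.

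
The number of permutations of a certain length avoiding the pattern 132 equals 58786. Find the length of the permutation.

Permutations of [n] avoiding a fixed length-3 pattern are counted by C_n, and C_11 = 58786.

11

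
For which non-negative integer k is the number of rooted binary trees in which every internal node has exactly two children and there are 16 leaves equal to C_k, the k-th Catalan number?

Full binary trees with 16 leaves have 16−1 = 15 internal nodes, so there are C_15 of them.

15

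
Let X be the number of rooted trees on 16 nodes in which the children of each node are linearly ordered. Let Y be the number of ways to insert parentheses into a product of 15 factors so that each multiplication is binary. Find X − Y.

Rooted ordered (plane) trees on m nodes have m−1 edges and are counted by C_{m−1}; m = 16 gives C_15. So X = C_15 = 9694845.
Parenthesizations of m factors correspond to full binary trees with m leaves, counted by C_{m−1}; m = 15 gives C_14. So Y = C_14 = 2674440.
X − Y = 9694845 − 2674440 = 7020405.

7020405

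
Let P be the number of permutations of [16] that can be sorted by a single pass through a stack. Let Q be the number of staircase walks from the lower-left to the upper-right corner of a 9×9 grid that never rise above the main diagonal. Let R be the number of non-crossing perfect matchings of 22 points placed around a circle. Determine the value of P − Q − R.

35294022

Stack-sortable permutations are exactly the 231-avoiding ones, counted by C_n; here n = 16. So P = C_16 = 35357670.
Sub-diagonal monotone paths from (0,0) to (9,9) biject with Dyck paths of semilength 9, giving C_9. So Q = C_9 = 4862.
Non-crossing perfect matchings of 2n points on a circle are counted by C_n; with 22 points, n = 11. So R = C_11 = 58786.
P − Q − R = 35357670 − 4862 − 58786 = 35294022.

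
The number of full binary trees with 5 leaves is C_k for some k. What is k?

Full binary trees with 5 leaves have 5−1 = 4 internal nodes, so there are C_4 of them.

4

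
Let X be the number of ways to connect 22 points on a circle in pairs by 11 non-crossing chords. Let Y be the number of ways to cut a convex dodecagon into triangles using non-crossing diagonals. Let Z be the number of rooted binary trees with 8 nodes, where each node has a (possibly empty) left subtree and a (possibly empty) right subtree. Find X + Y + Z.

Pairing 22 circle points by 11 non-crossing chords gives C_11 matchings. So X = C_11 = 58786.
A convex 12-gon is triangulated into 10 triangles, and the number of such triangulations is the Catalan number C_{12−2} = C_10. So Y = C_10 = 16796.
There are C_n binary search tree shapes on n keys; with n = 8 that is C_8. So Z = C_8 = 1430.
X + Y + Z = 58786 + 16796 + 1430 = 77012.

77012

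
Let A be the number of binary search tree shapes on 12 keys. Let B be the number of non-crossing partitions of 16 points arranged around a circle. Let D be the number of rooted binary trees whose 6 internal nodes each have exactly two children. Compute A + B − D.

There are C_n binary search tree shapes on n keys; with n = 12 that is C_12. So A = C_12 = 208012.
The non-crossing partitions of [16] form a lattice of size C_16. So B = C_16 = 35357670.
Full binary trees with n internal nodes are counted by C_n; here n = 6. So D = C_6 = 132.
A + B − D = 208012 + 35357670 − 132 = 35565550.

35565550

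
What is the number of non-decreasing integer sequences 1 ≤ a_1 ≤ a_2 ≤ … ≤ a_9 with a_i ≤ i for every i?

4862

Such sub-staircase sequences of length n are counted by C_n; here n = 9.
C_9 = C(18,9)/10 = 48620/10 = 4862.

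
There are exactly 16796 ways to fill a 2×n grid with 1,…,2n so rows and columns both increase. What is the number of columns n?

10

Standard Young tableaux of shape 2×n are counted by C_n, and C_10 = 16796.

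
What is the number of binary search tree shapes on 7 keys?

429

Rooted binary trees with 7 nodes (each child slot possibly empty) number C_7.
C_7 = C(14,7)/8 = 3432/8 = 429.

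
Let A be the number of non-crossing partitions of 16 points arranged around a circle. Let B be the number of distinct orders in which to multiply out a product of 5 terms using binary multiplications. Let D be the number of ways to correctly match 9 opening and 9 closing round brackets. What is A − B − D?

The non-crossing partitions of [16] form a lattice of size C_16. So A = C_16 = 35357670.
Parenthesizations of m factors correspond to full binary trees with m leaves, counted by C_{m−1}; m = 5 gives C_4. So B = C_4 = 14.
A balanced arrangement of 9 bracket pairs is a Dyck word of semilength 9, so the count is C_9. So D = C_9 = 4862.
A − B − D = 35357670 − 14 − 4862 = 35352794.

35352794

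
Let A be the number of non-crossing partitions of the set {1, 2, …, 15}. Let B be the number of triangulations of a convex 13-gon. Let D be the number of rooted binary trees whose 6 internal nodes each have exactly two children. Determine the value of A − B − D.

9635927

Non-crossing partitions of an n-element set are counted by C_n; here n = 15. So A = C_15 = 9694845.
Triangulations of a convex m-gon are counted by C_{m−2}; with m = 13 this is C_11. So B = C_11 = 58786.
The number of full binary trees on 6 internal nodes is the Catalan number C_6. So D = C_6 = 132.
A − B − D = 9694845 − 58786 − 132 = 9635927.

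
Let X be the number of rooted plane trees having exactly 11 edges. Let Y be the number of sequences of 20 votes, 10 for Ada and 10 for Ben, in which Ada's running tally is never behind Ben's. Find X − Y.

41990

A rooted plane tree with 11 edges has 12 nodes, and the count is C_11. So X = C_11 = 58786.
Reading a vote for the leader as '(' and for the other as ')' turns such a sequence into a balanced string of 10 pairs, so the count is C_10. So Y = C_10 = 16796.
X − Y = 58786 − 16796 = 41990.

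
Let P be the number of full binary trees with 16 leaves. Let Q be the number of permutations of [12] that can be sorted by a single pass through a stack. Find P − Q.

A full binary tree with L leaves has L−1 internal nodes and is counted by C_{L−1}; L = 16 gives C_15. So P = C_15 = 9694845.
By Knuth's characterisation, the stack-sortable permutations of length 12 are the 231-avoiders, numbering C_12. So Q = C_12 = 208012.
P − Q = 9694845 − 208012 = 9486833.

9486833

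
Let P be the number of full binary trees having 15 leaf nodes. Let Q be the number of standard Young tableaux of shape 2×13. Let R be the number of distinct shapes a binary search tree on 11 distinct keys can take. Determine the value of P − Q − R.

A full binary tree with L leaves has L−1 internal nodes and is counted by C_{L−1}; L = 15 gives C_14. So P = C_14 = 2674440.
Standard Young tableaux of shape 2×n are counted by C_n; here n = 13. So Q = C_13 = 742900.
Binary trees (left/right distinguished) on n nodes are counted by C_n; here n = 11. So R = C_11 = 58786.
P − Q − R = 2674440 − 742900 − 58786 = 1872754.

1872754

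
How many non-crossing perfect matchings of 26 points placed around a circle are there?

Non-crossing perfect matchings of 2n points on a circle are counted by C_n; with 26 points, n = 13.
C_13 = C_12 · 2(2·12+1)/(12+2) = 208012 · 50/14 = 742900.

742900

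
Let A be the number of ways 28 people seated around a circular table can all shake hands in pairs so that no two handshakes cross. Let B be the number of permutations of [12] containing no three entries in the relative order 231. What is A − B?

2466428

With 28 = 2·14 people, non-crossing handshake pairings are non-crossing perfect matchings on a circle, counted by C_14. So A = C_14 = 2674440.
Permutations of [n] avoiding any single length-3 pattern are counted by C_n; here n = 12. So B = C_12 = 208012.
A − B = 2674440 − 208012 = 2466428.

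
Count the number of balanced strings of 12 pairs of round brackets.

A balanced arrangement of 12 bracket pairs is a Dyck word of semilength 12, so the count is C_12.
C_12 = C_11 · 2(2·11+1)/(11+2) = 58786 · 46/13 = 208012.

208012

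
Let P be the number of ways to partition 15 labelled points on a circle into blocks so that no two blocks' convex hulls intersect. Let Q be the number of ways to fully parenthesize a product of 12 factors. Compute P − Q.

9636059

The non-crossing partitions of [15] form a lattice of size C_15. So P = C_15 = 9694845.
Ways to associate a product of 12 factors correspond to binary trees on 12 leaves, so the count is C_11. So Q = C_11 = 58786.
P − Q = 9694845 − 58786 = 9636059.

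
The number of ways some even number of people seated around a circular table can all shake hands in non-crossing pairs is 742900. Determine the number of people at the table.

Non-crossing handshake pairings of 2n people are counted by C_n. The Catalan number equal to 742900 is C_13.
So n = 13, and there are 2n = 26 people.

26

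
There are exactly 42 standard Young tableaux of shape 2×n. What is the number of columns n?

Standard Young tableaux of shape 2×n are counted by C_n. Since C_5 = 42, the index is 5.

5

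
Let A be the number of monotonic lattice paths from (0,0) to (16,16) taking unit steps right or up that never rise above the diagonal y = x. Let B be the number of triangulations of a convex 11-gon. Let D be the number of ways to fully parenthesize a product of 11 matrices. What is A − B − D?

Sub-diagonal monotone paths from (0,0) to (16,16) biject with Dyck paths of semilength 16, giving C_16. So A = C_16 = 35357670.
The number of triangulations of an 11-gon is the Catalan number C_9 (index = sides − 2). So B = C_9 = 4862.
Parenthesizations of m factors correspond to full binary trees with m leaves, counted by C_{m−1}; m = 11 gives C_10. So D = C_10 = 16796.
A − B − D = 35357670 − 4862 − 16796 = 35336012.

35336012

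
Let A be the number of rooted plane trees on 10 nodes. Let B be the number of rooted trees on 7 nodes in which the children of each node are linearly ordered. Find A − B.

4730

Rooted ordered (plane) trees on m nodes have m−1 edges and are counted by C_{m−1}; m = 10 gives C_9. So A = C_9 = 4862.
A rooted plane tree on 7 nodes has 6 edges, and such trees are counted by C_6. So B = C_6 = 132.
A − B = 4862 − 132 = 4730.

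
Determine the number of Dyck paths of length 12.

132

Dyck paths of semilength n (length 2n) are counted by C_n; here n = 6.
C_6 = C(12,6)/7 = 924/7 = 132.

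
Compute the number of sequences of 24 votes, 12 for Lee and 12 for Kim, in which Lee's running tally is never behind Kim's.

Reading a vote for the leader as '(' and for the other as ')' turns such a sequence into a balanced string of 12 pairs, so the count is C_12.
C_12 = C(24,12)/13 = 2704156/13 = 208012.

208012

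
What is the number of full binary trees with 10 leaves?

4862

Full binary trees with 10 leaves have 10−1 = 9 internal nodes, so there are C_9 of them.
C_9 = C(18,9)/10 = 48620/10 = 4862.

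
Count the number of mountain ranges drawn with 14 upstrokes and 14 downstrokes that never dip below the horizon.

2674440

Dyck paths of semilength n (length 2n) are counted by C_n; here n = 14.
C_14 = 2674440.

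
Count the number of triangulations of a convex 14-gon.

Triangulations of a convex m-gon are counted by C_{m−2}; with m = 14 this is C_12.
C_12 = C_11 · 2(2·11+1)/(11+2) = 58786 · 46/13 = 208012.

208012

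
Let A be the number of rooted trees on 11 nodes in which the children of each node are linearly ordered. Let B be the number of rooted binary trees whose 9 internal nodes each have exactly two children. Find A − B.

Rooted ordered (plane) trees on m nodes have m−1 edges and are counted by C_{m−1}; m = 11 gives C_10. So A = C_10 = 16796.
The number of full binary trees on 9 internal nodes is the Catalan number C_9. So B = C_9 = 4862.
A − B = 16796 − 4862 = 11934.

11934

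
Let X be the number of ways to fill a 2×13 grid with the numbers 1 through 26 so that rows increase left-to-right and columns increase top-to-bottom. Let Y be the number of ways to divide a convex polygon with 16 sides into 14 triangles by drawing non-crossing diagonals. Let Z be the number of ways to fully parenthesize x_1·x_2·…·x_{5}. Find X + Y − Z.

3417326

By the hook-length formula (or a Dyck-path bijection), SYT of shape 2×13 number C_13. So X = C_13 = 742900.
A convex 16-gon is triangulated into 14 triangles, and the number of such triangulations is the Catalan number C_{16−2} = C_14. So Y = C_14 = 2674440.
Parenthesizations of m factors correspond to full binary trees with m leaves, counted by C_{m−1}; m = 5 gives C_4. So Z = C_4 = 14.
X + Y − Z = 742900 + 2674440 − 14 = 3417326.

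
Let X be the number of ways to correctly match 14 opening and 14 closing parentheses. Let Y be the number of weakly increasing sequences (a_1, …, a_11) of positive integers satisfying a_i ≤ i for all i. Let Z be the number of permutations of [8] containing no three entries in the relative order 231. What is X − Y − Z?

A balanced arrangement of 14 bracket pairs is a Dyck word of semilength 14, so the count is C_14. So X = C_14 = 2674440.
Such sub-staircase sequences of length n are counted by C_n; here n = 11. So Y = C_11 = 58786.
Permutations of [n] avoiding any single length-3 pattern are counted by C_n; here n = 8. So Z = C_8 = 1430.
X − Y − Z = 2674440 − 58786 − 1430 = 2614224.

2614224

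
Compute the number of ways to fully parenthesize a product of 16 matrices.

Parenthesizations of m factors correspond to full binary trees with m leaves, counted by C_{m−1}; m = 16 gives C_15.
C_15 = C(30,15)/16 = 155117520/16 = 9694845.

9694845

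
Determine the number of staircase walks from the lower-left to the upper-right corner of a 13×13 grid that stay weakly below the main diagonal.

742900

Monotone paths in an n×n grid that stay weakly below the diagonal are counted by C_n; here n = 13.
C_13 = 742900.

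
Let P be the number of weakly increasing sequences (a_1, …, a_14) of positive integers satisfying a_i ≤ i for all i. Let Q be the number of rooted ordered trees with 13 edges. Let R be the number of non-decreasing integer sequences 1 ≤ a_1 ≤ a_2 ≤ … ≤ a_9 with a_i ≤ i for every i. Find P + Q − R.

3412478

Such sub-staircase sequences of length n are counted by C_n; here n = 14. So P = C_14 = 2674440.
A rooted plane tree with 13 edges has 14 nodes, and the count is C_13. So Q = C_13 = 742900.
Such sub-staircase sequences of length n are counted by C_n; here n = 9. So R = C_9 = 4862.
P + Q − R = 2674440 + 742900 − 4862 = 3412478.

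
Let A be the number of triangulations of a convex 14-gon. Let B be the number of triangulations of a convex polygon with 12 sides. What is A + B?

A convex 14-gon is triangulated into 12 triangles, and the number of such triangulations is the Catalan number C_{14−2} = C_12. So A = C_12 = 208012.
A convex 12-gon is triangulated into 10 triangles, and the number of such triangulations is the Catalan number C_{12−2} = C_10. So B = C_10 = 16796.
A + B = 208012 + 16796 = 224808.

224808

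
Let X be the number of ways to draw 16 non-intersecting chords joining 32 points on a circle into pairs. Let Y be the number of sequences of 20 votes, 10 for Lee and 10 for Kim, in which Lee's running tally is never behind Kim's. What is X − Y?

Non-crossing perfect matchings of 2n points on a circle are counted by C_n; with 32 points, n = 16. So X = C_16 = 35357670.
Reading a vote for the leader as '(' and for the other as ')' turns such a sequence into a balanced string of 10 pairs, so the count is C_10. So Y = C_10 = 16796.
X − Y = 35357670 − 16796 = 35340874.

35340874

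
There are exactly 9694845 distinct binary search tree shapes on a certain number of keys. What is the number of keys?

15

Binary search tree shapes on n keys are counted by C_n. The Catalan number equal to 9694845 is C_15.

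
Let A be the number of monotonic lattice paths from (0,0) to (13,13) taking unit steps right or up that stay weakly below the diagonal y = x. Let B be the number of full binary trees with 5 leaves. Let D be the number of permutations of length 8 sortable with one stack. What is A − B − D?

Sub-diagonal monotone paths from (0,0) to (13,13) biject with Dyck paths of semilength 13, giving C_13. So A = C_13 = 742900.
A full binary tree with L leaves has L−1 internal nodes and is counted by C_{L−1}; L = 5 gives C_4. So B = C_4 = 14.
By Knuth's characterisation, the stack-sortable permutations of length 8 are the 231-avoiders, numbering C_8. So D = C_8 = 1430.
A − B − D = 742900 − 14 − 1430 = 741456.

741456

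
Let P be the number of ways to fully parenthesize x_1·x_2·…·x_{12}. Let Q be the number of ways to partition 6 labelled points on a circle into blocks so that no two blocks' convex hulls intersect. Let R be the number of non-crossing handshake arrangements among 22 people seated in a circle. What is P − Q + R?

117440

Bracketing 12 factors into binary products is counted by C_{12−1} = C_11. So P = C_11 = 58786.
The non-crossing partitions of [6] form a lattice of size C_6. So Q = C_6 = 132.
With 22 = 2·11 people, non-crossing handshake pairings are non-crossing perfect matchings on a circle, counted by C_11. So R = C_11 = 58786.
P − Q + R = 58786 − 132 + 58786 = 117440.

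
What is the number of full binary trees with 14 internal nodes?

The number of full binary trees on 14 internal nodes is the Catalan number C_14.
C_14 = C(28,14)/15 = 40116600/15 = 2674440.

2674440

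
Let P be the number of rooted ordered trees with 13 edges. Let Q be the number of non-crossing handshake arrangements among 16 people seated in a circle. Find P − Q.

741470

A rooted plane tree with 13 edges has 14 nodes, and the count is C_13. So P = C_13 = 742900.
Non-crossing handshake pairings of 2n people are counted by C_n; 16 people gives n = 8. So Q = C_8 = 1430.
P − Q = 742900 − 1430 = 741470.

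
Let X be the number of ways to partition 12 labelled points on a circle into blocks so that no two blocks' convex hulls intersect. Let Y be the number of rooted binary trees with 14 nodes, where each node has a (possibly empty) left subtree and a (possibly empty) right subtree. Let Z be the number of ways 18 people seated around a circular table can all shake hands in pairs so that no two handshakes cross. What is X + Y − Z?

The non-crossing partitions of [12] form a lattice of size C_12. So X = C_12 = 208012.
There are C_n binary search tree shapes on n keys; with n = 14 that is C_14. So Y = C_14 = 2674440.
Non-crossing handshake pairings of 2n people are counted by C_n; 18 people gives n = 9. So Z = C_9 = 4862.
X + Y − Z = 208012 + 2674440 − 4862 = 2877590.

2877590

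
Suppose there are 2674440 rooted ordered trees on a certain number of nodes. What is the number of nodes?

15

Rooted ordered trees on m nodes are counted by C_{m−1}. The Catalan number equal to 2674440 is C_14.
So the index is 14, and the number of nodes is 14 + 1 = 15.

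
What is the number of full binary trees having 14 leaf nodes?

742900

A full binary tree with L leaves has L−1 internal nodes and is counted by C_{L−1}; L = 14 gives C_13.
C_13 = C(26,13)/14 = 10400600/14 = 742900.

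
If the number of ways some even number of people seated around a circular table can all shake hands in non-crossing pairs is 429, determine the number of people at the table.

14

Non-crossing handshake pairings of 2n people are counted by C_n; 429 = C_7.
So n = 7, and there are 2n = 14 people.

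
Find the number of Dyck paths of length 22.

Paths of 11 up- and 11 down-steps that never dip below the axis are Dyck paths; their count is C_11.
C_11 = 58786.

58786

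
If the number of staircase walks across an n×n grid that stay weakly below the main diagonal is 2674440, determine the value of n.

14

Such diagonal-avoiding paths in an n×n grid are counted by C_n, and C_14 = 2674440.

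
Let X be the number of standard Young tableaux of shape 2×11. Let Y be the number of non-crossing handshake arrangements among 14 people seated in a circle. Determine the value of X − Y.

58357

Standard Young tableaux of shape 2×n are counted by C_n; here n = 11. So X = C_11 = 58786.
Non-crossing handshake pairings of 2n people are counted by C_n; 14 people gives n = 7. So Y = C_7 = 429.
X − Y = 58786 − 429 = 58357.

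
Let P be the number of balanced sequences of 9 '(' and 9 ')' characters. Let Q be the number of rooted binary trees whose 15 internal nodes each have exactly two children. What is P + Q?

With 9 pairs the number of balanced bracket strings is the Catalan number C_9. So P = C_9 = 4862.
Full binary trees with n internal nodes are counted by C_n; here n = 15. So Q = C_15 = 9694845.
P + Q = 4862 + 9694845 = 9699707.

9699707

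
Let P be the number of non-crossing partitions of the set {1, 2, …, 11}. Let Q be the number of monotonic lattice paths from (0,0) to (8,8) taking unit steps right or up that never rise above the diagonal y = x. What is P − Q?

57356

Non-crossing partitions of an n-element set are counted by C_n; here n = 11. So P = C_11 = 58786.
Sub-diagonal monotone paths from (0,0) to (8,8) biject with Dyck paths of semilength 8, giving C_8. So Q = C_8 = 1430.
P − Q = 58786 − 1430 = 57356.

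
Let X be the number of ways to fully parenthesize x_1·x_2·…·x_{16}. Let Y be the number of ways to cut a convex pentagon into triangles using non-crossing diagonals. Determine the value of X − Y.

Bracketing 16 factors into binary products is counted by C_{16−1} = C_15. So X = C_15 = 9694845.
A convex 5-gon is triangulated into 3 triangles, and the number of such triangulations is the Catalan number C_{5−2} = C_3. So Y = C_3 = 5.
X − Y = 9694845 − 5 = 9694840.

9694840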